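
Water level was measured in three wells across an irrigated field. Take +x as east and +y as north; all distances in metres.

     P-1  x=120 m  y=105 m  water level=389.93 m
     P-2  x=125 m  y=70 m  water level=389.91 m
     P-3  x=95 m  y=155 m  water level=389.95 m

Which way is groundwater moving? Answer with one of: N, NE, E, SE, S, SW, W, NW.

SW

Taking P-1 as reference: P-2−P-1 = (5, -35, -0.02); P-3−P-1 = (-25, 50, +0.02).
Solve a·Δx + b·Δy = Δh: det = 5·50 − (-25)·(-35) = -625.
∂h/∂x = [(-0.02)·50 − (+0.02)·(-35)] / -625 = +0.0004800
∂h/∂y = [5·(+0.02) − (-25)·(-0.02)] / -625 = +0.0006400
Flow = −∇h = (-0.0004800 east, -0.0006400 north), which points southwest.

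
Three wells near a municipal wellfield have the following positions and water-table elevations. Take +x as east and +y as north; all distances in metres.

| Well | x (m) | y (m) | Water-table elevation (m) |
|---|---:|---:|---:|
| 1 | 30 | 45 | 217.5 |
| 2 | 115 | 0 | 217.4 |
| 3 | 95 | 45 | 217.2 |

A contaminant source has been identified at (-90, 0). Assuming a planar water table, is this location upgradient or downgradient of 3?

upgradient

Three-point gradient (reference 1): Δ to 2 = (85, -45, -0.1), Δ to 3 = (65, 0, -0.3).
∂h/∂x = -0.004615, ∂h/∂y = -0.006496 (det = 2925).
Head at (-90, 0) = 217.5 + (-0.004615)·(-120) + (-0.006496)·(-45) = 218.35 m.
That is higher than the 217.2 m at 3, so the point is upgradient.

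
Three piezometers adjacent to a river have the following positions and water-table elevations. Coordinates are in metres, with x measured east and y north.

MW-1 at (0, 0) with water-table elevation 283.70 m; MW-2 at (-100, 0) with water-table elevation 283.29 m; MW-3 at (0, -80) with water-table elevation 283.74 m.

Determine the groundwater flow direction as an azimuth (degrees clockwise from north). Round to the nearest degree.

∂h/∂x = (283.29 − 283.70) / (-100 − 0) = +0.004100
∂h/∂y = (283.74 − 283.70) / (-80 − 0) = -0.0005000
Flow direction (−∇h) has components (-0.004100 E, +0.0005000 N).
Azimuth = atan2(E, N) = atan2(-0.004100, +0.0005000) = 277.0° ≈ 277°.

277°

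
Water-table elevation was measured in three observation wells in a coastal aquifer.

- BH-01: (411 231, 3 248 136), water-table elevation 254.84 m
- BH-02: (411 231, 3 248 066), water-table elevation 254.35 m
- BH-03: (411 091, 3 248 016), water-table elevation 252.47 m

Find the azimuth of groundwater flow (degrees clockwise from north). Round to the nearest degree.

237°

Three-point gradient (reference BH-01): Δ to BH-02 = (0, -70, -0.49), Δ to BH-03 = (-140, -120, -2.37).
∂h/∂x = +0.01093, ∂h/∂y = +0.007000 (det = -9800).
Flow direction (−∇h) has components (-0.01093 E, -0.007000 N).
Azimuth = atan2(E, N) = atan2(-0.01093, -0.007000) = 237.4° ≈ 237°.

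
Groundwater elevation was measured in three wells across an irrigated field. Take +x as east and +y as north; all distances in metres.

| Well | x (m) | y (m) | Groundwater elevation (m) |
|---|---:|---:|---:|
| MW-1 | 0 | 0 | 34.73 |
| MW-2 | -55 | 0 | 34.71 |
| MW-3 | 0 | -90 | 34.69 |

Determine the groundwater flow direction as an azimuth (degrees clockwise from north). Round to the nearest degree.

∂h/∂x = (34.71 − 34.73) / (-55 − 0) = +0.0003636
∂h/∂y = (34.69 − 34.73) / (-90 − 0) = +0.0004444
Flow direction (−∇h) has components (-0.0003636 E, -0.0004444 N).
Azimuth = atan2(E, N) = atan2(-0.0003636, -0.0004444) = 219.3° ≈ 219°.

219°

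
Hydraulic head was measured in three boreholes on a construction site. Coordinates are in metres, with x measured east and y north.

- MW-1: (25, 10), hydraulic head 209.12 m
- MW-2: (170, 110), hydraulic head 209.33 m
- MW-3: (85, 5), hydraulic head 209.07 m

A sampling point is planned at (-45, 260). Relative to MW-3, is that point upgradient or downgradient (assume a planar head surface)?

upgradient

Differences from MW-1: to MW-2 (Δx, Δy, Δh) = (145, 100, +0.21); to MW-3 = (60, -5, -0.05).
Solve a·Δx + b·Δy = Δh: det = 145·(-5) − 60·100 = -6725.
∂h/∂x = [(+0.21)·(-5) − (-0.05)·100] / -6725 = -0.0005874
∂h/∂y = [145·(-0.05) − 60·(+0.21)] / -6725 = +0.002952
Head at (-45, 260) = 209.12 + (-0.0005874)·(-70) + (+0.002952)·(250) = 209.90 m.
That is higher than the 209.07 m at MW-3, so the point is upgradient.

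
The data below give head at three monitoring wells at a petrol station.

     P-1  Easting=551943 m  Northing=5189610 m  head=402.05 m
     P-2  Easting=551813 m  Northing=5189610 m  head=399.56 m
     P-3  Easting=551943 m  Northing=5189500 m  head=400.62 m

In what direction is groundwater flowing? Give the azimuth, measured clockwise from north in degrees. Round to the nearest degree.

236°

∂h/∂x = (399.56 − 402.05) / (551813 − 551943) = +0.01915
∂h/∂y = (400.62 − 402.05) / (5189500 − 5189610) = +0.01300
Flow direction (−∇h) has components (-0.01915 E, -0.01300 N).
Azimuth = atan2(E, N) = atan2(-0.01915, -0.01300) = 235.8° ≈ 236°.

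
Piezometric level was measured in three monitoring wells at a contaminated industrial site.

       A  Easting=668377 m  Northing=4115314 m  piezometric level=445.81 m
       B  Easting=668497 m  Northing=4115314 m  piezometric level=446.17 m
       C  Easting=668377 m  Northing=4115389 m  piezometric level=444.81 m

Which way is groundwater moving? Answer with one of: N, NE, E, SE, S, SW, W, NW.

∂h/∂x = (446.17 − 445.81) / (668497 − 668377) = +0.003000
∂h/∂y = (444.81 − 445.81) / (4115389 − 4115314) = -0.01333
Flow = −∇h = (-0.003000 east, +0.01333 north), which points north.

N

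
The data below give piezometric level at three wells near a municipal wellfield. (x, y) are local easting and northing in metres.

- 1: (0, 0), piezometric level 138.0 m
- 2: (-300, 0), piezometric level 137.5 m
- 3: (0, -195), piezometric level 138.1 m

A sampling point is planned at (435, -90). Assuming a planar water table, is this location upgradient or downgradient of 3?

∂h/∂x = (137.5 − 138.0) / (-300 − 0) = +0.001667
∂h/∂y = (138.1 − 138.0) / (-195 − 0) = -0.0005128
Head at (435, -90) = 138.0 + (+0.001667)·(435) + (-0.0005128)·(-90) = 138.77 m.
That is higher than the 138.1 m at 3, so the point is upgradient.

upgradient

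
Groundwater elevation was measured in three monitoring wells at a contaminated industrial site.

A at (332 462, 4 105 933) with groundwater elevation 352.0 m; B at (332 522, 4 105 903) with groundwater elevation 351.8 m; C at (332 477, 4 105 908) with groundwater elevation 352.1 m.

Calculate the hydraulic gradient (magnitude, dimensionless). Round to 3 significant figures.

0.0115

Taking A as reference: B−A = (60, -30, -0.2); C−A = (15, -25, +0.1).
Determinant of the coordinate differences = 60·(-25) − 15·(-30) = -1050.
∂h/∂x = [(-0.2)·(-25) − (+0.1)·(-30)] / -1050 = -0.007619
∂h/∂y = [60·(+0.1) − 15·(-0.2)] / -1050 = -0.008571
|∇h| = √(-0.007619² + -0.008571²) = 0.01147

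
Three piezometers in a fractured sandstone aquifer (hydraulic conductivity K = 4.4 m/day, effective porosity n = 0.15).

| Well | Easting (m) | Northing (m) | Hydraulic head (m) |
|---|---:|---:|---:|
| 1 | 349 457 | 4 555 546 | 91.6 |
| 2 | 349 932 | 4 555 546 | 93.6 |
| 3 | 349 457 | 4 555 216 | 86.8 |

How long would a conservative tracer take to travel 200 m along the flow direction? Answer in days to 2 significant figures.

∂h/∂x = (93.6 − 91.6) / (349932 − 349457) = +0.004211
∂h/∂y = (86.8 − 91.6) / (4555216 − 4555546) = +0.01455
|∇h| = √(0.004211² + 0.01455²) = 0.01515
Seepage velocity v = K·i/n = 4.4 × 0.01515 / 0.15 = 0.4444 m/day.
t = 200 / 0.4444 = 450 days.

450 days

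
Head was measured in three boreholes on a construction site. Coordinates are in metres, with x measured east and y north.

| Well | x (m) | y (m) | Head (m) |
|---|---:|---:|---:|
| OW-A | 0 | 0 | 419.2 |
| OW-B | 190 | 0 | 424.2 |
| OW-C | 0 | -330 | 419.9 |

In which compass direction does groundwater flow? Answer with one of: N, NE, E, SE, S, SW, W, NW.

∂h/∂x = (424.2 − 419.2) / (190 − 0) = +0.02632
∂h/∂y = (419.9 − 419.2) / (-330 − 0) = -0.002121
Flow = −∇h = (-0.02632 east, +0.002121 north), which points west.

W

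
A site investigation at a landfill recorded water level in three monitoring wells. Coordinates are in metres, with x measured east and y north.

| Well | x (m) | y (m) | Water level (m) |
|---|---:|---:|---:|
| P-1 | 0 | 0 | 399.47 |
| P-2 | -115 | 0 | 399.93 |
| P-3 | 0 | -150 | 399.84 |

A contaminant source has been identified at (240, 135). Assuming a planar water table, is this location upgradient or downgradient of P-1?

∂h/∂x = (399.93 − 399.47) / (-115 − 0) = -0.004000
∂h/∂y = (399.84 − 399.47) / (-150 − 0) = -0.002467
Head at (240, 135) = 399.47 + (-0.004000)·(240) + (-0.002467)·(135) = 398.18 m.
That is lower than the 399.47 m at P-1, so the point is downgradient.

downgradient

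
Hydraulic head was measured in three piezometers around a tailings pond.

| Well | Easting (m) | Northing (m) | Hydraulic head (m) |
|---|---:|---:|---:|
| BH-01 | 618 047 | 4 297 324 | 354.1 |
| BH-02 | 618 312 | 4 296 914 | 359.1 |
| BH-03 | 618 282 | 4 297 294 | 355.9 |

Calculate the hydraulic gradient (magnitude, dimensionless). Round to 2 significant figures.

With h = a·x + b·y + c and BH-01 as origin, the differences give:
  265·a + (-410)·b = +5.0
  235·a + (-30)·b = +1.8
Eliminate b (×(-30) and ×(-410), subtract): 88400·a = 588.00 → a = ∂h/∂x = +0.006652
Back-substitute: b = ∂h/∂y = -0.007896.
|∇h| = √(0.006652² + -0.007896²) = 0.01032

0.010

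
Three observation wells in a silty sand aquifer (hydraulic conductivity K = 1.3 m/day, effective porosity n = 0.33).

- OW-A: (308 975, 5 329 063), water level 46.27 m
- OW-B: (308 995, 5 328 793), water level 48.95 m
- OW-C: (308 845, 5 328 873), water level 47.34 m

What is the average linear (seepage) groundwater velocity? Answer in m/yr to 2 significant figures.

16 m/yr

Three-point gradient (reference OW-A): Δ to OW-B = (20, -270, +2.68), Δ to OW-C = (-130, -190, +1.07).
∂h/∂x = +0.005663, ∂h/∂y = -0.009506 (det = -38900).
|∇h| = √(0.005663² + -0.009506²) = 0.01106
Seepage velocity v = K·i/n = 1.3 × 0.01106 / 0.33 = 0.04357 m/day = 15.91 m/yr.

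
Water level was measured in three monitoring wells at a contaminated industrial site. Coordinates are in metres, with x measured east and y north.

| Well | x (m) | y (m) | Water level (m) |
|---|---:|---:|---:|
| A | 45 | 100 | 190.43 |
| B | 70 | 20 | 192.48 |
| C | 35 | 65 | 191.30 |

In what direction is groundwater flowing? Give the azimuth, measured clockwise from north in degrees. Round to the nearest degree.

357°

Differences from A: to B (Δx, Δy, Δh) = (25, -80, +2.05); to C = (-10, -35, +0.87).
Solve a·Δx + b·Δy = Δh: det = 25·(-35) − (-10)·(-80) = -1675.
∂h/∂x = [(+2.05)·(-35) − (+0.87)·(-80)] / -1675 = +0.001284
∂h/∂y = [25·(+0.87) − (-10)·(+2.05)] / -1675 = -0.02522
Flow direction (−∇h) has components (-0.001284 E, +0.02522 N).
Azimuth = atan2(E, N) = atan2(-0.001284, +0.02522) = 357.1° ≈ 357°.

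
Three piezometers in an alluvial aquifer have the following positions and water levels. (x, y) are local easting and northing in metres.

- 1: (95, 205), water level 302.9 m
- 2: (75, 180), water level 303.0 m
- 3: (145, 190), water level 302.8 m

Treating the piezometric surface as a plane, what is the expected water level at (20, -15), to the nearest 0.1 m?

303.5 m

Taking 1 as reference: 2−1 = (-20, -25, +0.1); 3−1 = (50, -15, -0.1).
Determinant of the coordinate differences = (-20)·(-15) − 50·(-25) = 1550.
∂h/∂x = [(+0.1)·(-15) − (-0.1)·(-25)] / 1550 = -0.002581
∂h/∂y = [(-20)·(-0.1) − 50·(+0.1)] / 1550 = -0.001935
h(20, -15) = 302.9 + (-0.002581)·(-75) + (-0.001935)·(-220) = 302.9 +0.194 +0.426 = 303.519 m.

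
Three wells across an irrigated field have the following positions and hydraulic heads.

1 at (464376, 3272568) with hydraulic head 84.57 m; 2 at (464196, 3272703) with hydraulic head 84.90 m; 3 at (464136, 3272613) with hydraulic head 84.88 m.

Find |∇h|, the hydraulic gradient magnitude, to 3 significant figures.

0.00147

Taking 1 as reference: 2−1 = (-180, 135, +0.33); 3−1 = (-240, 45, +0.31).
Solve a·Δx + b·Δy = Δh: det = (-180)·45 − (-240)·135 = 24300.
∂h/∂x = [(+0.33)·45 − (+0.31)·135] / 24300 = -0.001111
∂h/∂y = [(-180)·(+0.31) − (-240)·(+0.33)] / 24300 = +0.0009630
|∇h| = √(-0.001111² + 0.0009630²) = 0.00147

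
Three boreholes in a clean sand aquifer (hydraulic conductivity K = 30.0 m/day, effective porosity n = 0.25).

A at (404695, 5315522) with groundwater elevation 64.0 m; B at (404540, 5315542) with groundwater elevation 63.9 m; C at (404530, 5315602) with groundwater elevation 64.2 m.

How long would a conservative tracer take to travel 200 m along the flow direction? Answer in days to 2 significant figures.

310 days

With h = a·x + b·y + c and A as origin, the differences give:
  (-155)·a + 20·b = -0.1
  (-165)·a + 80·b = +0.2
Eliminate b (×80 and ×20, subtract): -9100·a = -12.00 → a = ∂h/∂x = +0.001319
Back-substitute: b = ∂h/∂y = +0.005220.
|∇h| = √(0.001319² + 0.005220²) = 0.005384
Seepage velocity v = K·i/n = 30.0 × 0.005384 / 0.25 = 0.6461 m/day.
t = 200 / 0.6461 = 309.5 days.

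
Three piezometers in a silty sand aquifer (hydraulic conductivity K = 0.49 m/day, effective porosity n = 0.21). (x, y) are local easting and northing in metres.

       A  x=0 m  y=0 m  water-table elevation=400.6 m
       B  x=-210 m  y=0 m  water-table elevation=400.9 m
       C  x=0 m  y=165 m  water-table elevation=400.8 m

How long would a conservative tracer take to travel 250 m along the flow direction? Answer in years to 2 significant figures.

160 years

∂h/∂x = (400.9 − 400.6) / (-210 − 0) = -0.001429
∂h/∂y = (400.8 − 400.6) / (165 − 0) = +0.001212
|∇h| = √(-0.001429² + 0.001212²) = 0.001874
Seepage velocity v = K·i/n = 0.49 × 0.001874 / 0.21 = 0.004373 m/day.
t = 250 / 0.004373 = 5.717e+04 days = 157 years.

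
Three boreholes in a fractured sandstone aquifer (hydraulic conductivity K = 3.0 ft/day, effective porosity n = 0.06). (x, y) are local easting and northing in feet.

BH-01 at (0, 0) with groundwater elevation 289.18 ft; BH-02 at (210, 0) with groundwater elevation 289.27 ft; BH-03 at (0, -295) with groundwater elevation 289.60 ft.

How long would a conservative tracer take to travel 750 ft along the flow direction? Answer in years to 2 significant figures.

28 years

∂h/∂x = (289.27 − 289.18) / (210 − 0) = +0.0004286
∂h/∂y = (289.60 − 289.18) / (-295 − 0) = -0.001424
|∇h| = √(0.0004286² + -0.001424²) = 0.001487
Seepage velocity v = K·i/n = 3.0 × 0.001487 / 0.06 = 0.07435 ft/day.
t = 750 / 0.07435 = 1.009e+04 days = 27.6 years.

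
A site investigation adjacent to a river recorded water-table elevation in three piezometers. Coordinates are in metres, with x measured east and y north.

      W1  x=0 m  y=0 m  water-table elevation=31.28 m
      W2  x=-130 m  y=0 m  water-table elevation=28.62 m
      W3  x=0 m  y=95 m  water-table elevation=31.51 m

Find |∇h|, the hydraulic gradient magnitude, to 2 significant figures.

∂h/∂x = (28.62 − 31.28) / (-130 − 0) = +0.02046
∂h/∂y = (31.51 − 31.28) / (95 − 0) = +0.002421
|∇h| = √(0.02046² + 0.002421²) = 0.0206

0.021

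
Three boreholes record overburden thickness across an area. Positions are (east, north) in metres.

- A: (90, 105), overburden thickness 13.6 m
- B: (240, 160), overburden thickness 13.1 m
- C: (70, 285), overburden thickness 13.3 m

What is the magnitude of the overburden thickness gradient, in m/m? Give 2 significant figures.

Differences from A: to B (Δx, Δy, Δh) = (150, 55, -0.5); to C = (-20, 180, -0.3).
Solve a·Δx + b·Δy = Δd: det = 150·180 − (-20)·55 = 28100.
∂d/∂x = [(-0.5)·180 − (-0.3)·55] / 28100 = -0.002616
∂d/∂y = [150·(-0.3) − (-20)·(-0.5)] / 28100 = -0.001957
|∇f| = √(-0.002616² + -0.001957²) = 0.003267 m/m

0.0033 m/m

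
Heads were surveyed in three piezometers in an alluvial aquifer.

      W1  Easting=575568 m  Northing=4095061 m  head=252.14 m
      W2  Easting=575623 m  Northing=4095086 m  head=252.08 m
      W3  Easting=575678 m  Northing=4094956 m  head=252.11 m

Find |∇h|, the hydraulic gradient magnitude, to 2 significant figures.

0.0010

Differences from W1: to W2 (Δx, Δy, Δh) = (55, 25, -0.06); to W3 = (110, -105, -0.03).
Solve a·Δx + b·Δy = Δh: det = 55·(-105) − 110·25 = -8525.
∂h/∂x = [(-0.06)·(-105) − (-0.03)·25] / -8525 = -0.0008270
∂h/∂y = [55·(-0.03) − 110·(-0.06)] / -8525 = -0.0005806
|∇h| = √(-0.0008270² + -0.0005806²) = 0.00101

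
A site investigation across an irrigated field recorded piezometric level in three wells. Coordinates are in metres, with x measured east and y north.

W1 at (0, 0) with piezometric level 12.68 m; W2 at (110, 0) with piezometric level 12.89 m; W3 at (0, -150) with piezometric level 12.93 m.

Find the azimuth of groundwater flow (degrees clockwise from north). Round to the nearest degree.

∂h/∂x = (12.89 − 12.68) / (110 − 0) = +0.001909
∂h/∂y = (12.93 − 12.68) / (-150 − 0) = -0.001667
Flow direction (−∇h) has components (-0.001909 E, +0.001667 N).
Azimuth = atan2(E, N) = atan2(-0.001909, +0.001667) = 311.1° ≈ 311°.

311°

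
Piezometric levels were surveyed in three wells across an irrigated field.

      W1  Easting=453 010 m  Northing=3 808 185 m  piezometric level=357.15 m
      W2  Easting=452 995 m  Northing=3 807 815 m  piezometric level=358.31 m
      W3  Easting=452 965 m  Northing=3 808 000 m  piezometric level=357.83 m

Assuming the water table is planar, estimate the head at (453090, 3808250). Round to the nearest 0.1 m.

Differences from W1: to W2 (Δx, Δy, Δh) = (-15, -370, +1.16); to W3 = (-45, -185, +0.68).
Solve a·Δx + b·Δy = Δh: det = (-15)·(-185) − (-45)·(-370) = -13875.
∂h/∂x = [(+1.16)·(-185) − (+0.68)·(-370)] / -13875 = -0.002667
∂h/∂y = [(-15)·(+0.68) − (-45)·(+1.16)] / -13875 = -0.003027
h(453090, 3808250) = 357.15 + (-0.002667)·(80) + (-0.003027)·(65) = 357.15 -0.213 -0.197 = 356.740 m.

356.7 m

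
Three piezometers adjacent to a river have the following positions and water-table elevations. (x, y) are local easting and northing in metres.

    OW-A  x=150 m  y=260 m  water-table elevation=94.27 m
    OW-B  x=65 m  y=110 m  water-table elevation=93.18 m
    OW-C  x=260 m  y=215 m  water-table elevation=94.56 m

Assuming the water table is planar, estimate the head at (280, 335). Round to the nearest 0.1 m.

Differences from OW-A: to OW-B (Δx, Δy, Δh) = (-85, -150, -1.09); to OW-C = (110, -45, +0.29).
Determinant of the coordinate differences = (-85)·(-45) − 110·(-150) = 20325.
∂h/∂x = [(-1.09)·(-45) − (+0.29)·(-150)] / 20325 = +0.004554
∂h/∂y = [(-85)·(+0.29) − 110·(-1.09)] / 20325 = +0.004686
h(280, 335) = 94.27 + (+0.004554)·(130) + (+0.004686)·(75) = 94.27 +0.592 +0.351 = 95.213 m.

95.2 m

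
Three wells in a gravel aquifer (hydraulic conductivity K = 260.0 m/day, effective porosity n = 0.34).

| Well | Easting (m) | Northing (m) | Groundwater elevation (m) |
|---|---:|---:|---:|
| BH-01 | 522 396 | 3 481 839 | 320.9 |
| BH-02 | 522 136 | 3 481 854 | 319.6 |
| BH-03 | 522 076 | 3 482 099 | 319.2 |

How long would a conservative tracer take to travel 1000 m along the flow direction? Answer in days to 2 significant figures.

260 days

With h = a·x + b·y + c and BH-01 as origin, the differences give:
  (-260)·a + 15·b = -1.3
  (-320)·a + 260·b = -1.7
Eliminate b (×260 and ×15, subtract): -62800·a = -312.50 → a = ∂h/∂x = +0.004976
Back-substitute: b = ∂h/∂y = -0.0004140.
|∇h| = √(0.004976² + -0.0004140²) = 0.004993
Seepage velocity v = K·i/n = 260.0 × 0.004993 / 0.34 = 3.818 m/day.
t = 1000 / 3.818 = 261.9 days.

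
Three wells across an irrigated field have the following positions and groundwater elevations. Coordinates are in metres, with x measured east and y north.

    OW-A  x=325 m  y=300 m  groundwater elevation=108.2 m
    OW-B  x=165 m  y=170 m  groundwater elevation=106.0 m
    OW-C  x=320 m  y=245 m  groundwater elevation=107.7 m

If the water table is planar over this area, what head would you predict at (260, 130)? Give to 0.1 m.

106.3 m

Differences from OW-A: to OW-B (Δx, Δy, Δh) = (-160, -130, -2.2); to OW-C = (-5, -55, -0.5).
Solve a·Δx + b·Δy = Δh: det = (-160)·(-55) − (-5)·(-130) = 8150.
∂h/∂x = [(-2.2)·(-55) − (-0.5)·(-130)] / 8150 = +0.006871
∂h/∂y = [(-160)·(-0.5) − (-5)·(-2.2)] / 8150 = +0.008466
h(260, 130) = 108.2 + (+0.006871)·(-65) + (+0.008466)·(-170) = 108.2 -0.447 -1.439 = 106.314 m.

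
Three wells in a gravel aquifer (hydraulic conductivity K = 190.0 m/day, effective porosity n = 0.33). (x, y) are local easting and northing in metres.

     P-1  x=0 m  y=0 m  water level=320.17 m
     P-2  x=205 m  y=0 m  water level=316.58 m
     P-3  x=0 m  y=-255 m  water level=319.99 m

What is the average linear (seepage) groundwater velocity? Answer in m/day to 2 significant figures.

10 m/day

∂h/∂x = (316.58 − 320.17) / (205 − 0) = -0.01751
∂h/∂y = (319.99 − 320.17) / (-255 − 0) = +0.0007059
|∇h| = √(-0.01751² + 0.0007059²) = 0.01752
Seepage velocity v = K·i/n = 190.0 × 0.01752 / 0.33 = 10.09 m/day.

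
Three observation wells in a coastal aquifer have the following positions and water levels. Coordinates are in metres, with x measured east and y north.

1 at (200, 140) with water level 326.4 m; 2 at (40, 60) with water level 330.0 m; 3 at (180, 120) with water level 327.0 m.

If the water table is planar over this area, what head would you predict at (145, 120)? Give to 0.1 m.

Taking 1 as reference: 2−1 = (-160, -80, +3.6); 3−1 = (-20, -20, +0.6).
Determinant of the coordinate differences = (-160)·(-20) − (-20)·(-80) = 1600.
∂h/∂x = [(+3.6)·(-20) − (+0.6)·(-80)] / 1600 = -0.01500
∂h/∂y = [(-160)·(+0.6) − (-20)·(+3.6)] / 1600 = -0.01500
h(145, 120) = 326.4 + (-0.01500)·(-55) + (-0.01500)·(-20) = 326.4 +0.825 +0.300 = 327.525 m.

327.5 m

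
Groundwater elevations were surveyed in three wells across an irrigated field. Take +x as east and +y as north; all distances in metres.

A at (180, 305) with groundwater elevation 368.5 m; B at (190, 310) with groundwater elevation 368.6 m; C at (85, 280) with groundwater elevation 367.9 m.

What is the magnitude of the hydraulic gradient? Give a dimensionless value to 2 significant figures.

Three-point gradient (reference A): Δ to B = (10, 5, +0.1), Δ to C = (-95, -25, -0.6).
∂h/∂x = +0.002222, ∂h/∂y = +0.01556 (det = 225).
|∇h| = √(0.002222² + 0.01556²) = 0.01572

0.016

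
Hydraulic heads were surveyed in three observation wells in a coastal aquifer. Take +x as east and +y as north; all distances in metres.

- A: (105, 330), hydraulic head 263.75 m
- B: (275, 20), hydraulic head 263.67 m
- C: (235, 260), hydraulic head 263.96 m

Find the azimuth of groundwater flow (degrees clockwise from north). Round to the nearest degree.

With h = a·x + b·y + c and A as origin, the differences give:
  170·a + (-310)·b = -0.08
  130·a + (-70)·b = +0.21
Eliminate b (×(-70) and ×(-310), subtract): 28400·a = 70.700 → a = ∂h/∂x = +0.002489
Back-substitute: b = ∂h/∂y = +0.001623.
Flow direction (−∇h) has components (-0.002489 E, -0.001623 N).
Azimuth = atan2(E, N) = atan2(-0.002489, -0.001623) = 236.9° ≈ 237°.

237°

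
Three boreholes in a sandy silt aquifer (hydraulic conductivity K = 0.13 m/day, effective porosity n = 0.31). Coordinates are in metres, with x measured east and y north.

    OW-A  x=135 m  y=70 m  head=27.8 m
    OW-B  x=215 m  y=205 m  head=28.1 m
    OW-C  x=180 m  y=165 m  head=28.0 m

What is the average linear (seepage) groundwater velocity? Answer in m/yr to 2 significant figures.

0.29 m/yr

Taking OW-A as reference: OW-B−OW-A = (80, 135, +0.3); OW-C−OW-A = (45, 95, +0.2).
Determinant of the coordinate differences = 80·95 − 45·135 = 1525.
∂h/∂x = [(+0.3)·95 − (+0.2)·135] / 1525 = +0.0009836
∂h/∂y = [80·(+0.2) − 45·(+0.3)] / 1525 = +0.001639
|∇h| = √(0.0009836² + 0.001639²) = 0.001911
Seepage velocity v = K·i/n = 0.13 × 0.001911 / 0.31 = 0.0008014 m/day = 0.2927 m/yr.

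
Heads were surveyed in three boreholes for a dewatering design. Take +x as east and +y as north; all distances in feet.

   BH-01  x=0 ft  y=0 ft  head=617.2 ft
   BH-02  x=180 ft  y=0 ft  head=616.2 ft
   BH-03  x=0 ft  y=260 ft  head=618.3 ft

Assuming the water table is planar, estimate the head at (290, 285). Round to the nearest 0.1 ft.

∂h/∂x = (616.2 − 617.2) / (180 − 0) = -0.005556
∂h/∂y = (618.3 − 617.2) / (260 − 0) = +0.004231
h(290, 285) = 617.2 + (-0.005556)·(290) + (+0.004231)·(285) = 617.2 -1.611 +1.206 = 616.795 ft.

616.8 ft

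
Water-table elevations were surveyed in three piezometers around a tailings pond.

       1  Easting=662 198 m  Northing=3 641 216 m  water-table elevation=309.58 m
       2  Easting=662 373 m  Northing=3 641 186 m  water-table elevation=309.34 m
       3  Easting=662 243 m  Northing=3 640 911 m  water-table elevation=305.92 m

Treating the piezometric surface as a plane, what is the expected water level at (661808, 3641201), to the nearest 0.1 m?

Taking 1 as reference: 2−1 = (175, -30, -0.24); 3−1 = (45, -305, -3.66).
Solve a·Δx + b·Δy = Δh: det = 175·(-305) − 45·(-30) = -52025.
∂h/∂x = [(-0.24)·(-305) − (-3.66)·(-30)] / -52025 = +0.0007035
∂h/∂y = [175·(-3.66) − 45·(-0.24)] / -52025 = +0.01210
h(661808, 3641201) = 309.58 + (+0.0007035)·(-390) + (+0.01210)·(-15) = 309.58 -0.274 -0.182 = 309.124 m.

309.1 m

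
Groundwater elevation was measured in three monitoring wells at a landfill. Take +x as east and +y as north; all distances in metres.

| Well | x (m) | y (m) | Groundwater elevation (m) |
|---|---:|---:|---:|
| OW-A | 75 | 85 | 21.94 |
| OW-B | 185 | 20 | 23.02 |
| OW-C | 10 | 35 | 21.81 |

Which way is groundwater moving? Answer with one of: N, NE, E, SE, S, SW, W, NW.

Taking OW-A as reference: OW-B−OW-A = (110, -65, +1.08); OW-C−OW-A = (-65, -50, -0.13).
Determinant of the coordinate differences = 110·(-50) − (-65)·(-65) = -9725.
∂h/∂x = [(+1.08)·(-50) − (-0.13)·(-65)] / -9725 = +0.006422
∂h/∂y = [110·(-0.13) − (-65)·(+1.08)] / -9725 = -0.005748
Flow = −∇h = (-0.006422 east, +0.005748 north), which points northwest.

NW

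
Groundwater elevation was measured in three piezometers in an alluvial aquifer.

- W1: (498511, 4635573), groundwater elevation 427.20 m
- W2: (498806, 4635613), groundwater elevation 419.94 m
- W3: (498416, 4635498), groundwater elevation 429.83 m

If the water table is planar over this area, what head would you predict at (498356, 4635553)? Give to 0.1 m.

With h = a·x + b·y + c and W1 as origin, the differences give:
  295·a + 40·b = -7.26
  (-95)·a + (-75)·b = +2.63
Eliminate b (×(-75) and ×40, subtract): -18325·a = 439.300 → a = ∂h/∂x = -0.02397
Back-substitute: b = ∂h/∂y = -0.004701.
h(498356, 4635553) = 427.20 + (-0.02397)·(-155) + (-0.004701)·(-20) = 427.20 +3.716 +0.094 = 431.010 m.

431.0 m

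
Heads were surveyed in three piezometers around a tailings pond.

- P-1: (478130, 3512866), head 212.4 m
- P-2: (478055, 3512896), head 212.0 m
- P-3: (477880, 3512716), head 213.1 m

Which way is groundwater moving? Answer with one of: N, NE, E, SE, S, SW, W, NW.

Taking P-1 as reference: P-2−P-1 = (-75, 30, -0.4); P-3−P-1 = (-250, -150, +0.7).
Determinant of the coordinate differences = (-75)·(-150) − (-250)·30 = 18750.
∂h/∂x = [(-0.4)·(-150) − (+0.7)·30] / 18750 = +0.002080
∂h/∂y = [(-75)·(+0.7) − (-250)·(-0.4)] / 18750 = -0.008133
Flow = −∇h = (-0.002080 east, +0.008133 north), which points north.

N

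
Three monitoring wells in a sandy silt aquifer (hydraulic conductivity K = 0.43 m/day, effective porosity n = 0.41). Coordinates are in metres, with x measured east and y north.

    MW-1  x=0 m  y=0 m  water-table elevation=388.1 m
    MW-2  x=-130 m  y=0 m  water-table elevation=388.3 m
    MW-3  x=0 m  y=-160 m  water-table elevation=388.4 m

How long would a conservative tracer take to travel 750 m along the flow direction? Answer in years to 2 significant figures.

∂h/∂x = (388.3 − 388.1) / (-130 − 0) = -0.001538
∂h/∂y = (388.4 − 388.1) / (-160 − 0) = -0.001875
|∇h| = √(-0.001538² + -0.001875²) = 0.002425
Seepage velocity v = K·i/n = 0.43 × 0.002425 / 0.41 = 0.002543 m/day.
t = 750 / 0.002543 = 2.949e+05 days = 807 years.

810 years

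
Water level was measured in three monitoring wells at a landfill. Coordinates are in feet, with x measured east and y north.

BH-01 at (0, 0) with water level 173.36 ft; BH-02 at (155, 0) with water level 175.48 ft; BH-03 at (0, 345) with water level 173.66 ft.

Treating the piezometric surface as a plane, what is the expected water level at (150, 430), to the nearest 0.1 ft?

∂h/∂x = (175.48 − 173.36) / (155 − 0) = +0.01368
∂h/∂y = (173.66 − 173.36) / (345 − 0) = +0.0008696
h(150, 430) = 173.36 + (+0.01368)·(150) + (+0.0008696)·(430) = 173.36 +2.052 +0.374 = 175.786 ft.

175.8 ft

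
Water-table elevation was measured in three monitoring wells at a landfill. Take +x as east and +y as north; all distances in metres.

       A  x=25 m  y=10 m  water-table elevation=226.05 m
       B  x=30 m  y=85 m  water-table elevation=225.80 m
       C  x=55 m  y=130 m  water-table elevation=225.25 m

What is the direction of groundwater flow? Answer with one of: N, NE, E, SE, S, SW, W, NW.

E

With h = a·x + b·y + c and A as origin, the differences give:
  5·a + 75·b = -0.25
  30·a + 120·b = -0.80
Eliminate b (×120 and ×75, subtract): -1650·a = 30.000 → a = ∂h/∂x = -0.01818
Back-substitute: b = ∂h/∂y = -0.002121.
Flow = −∇h = (+0.01818 east, +0.002121 north), which points east.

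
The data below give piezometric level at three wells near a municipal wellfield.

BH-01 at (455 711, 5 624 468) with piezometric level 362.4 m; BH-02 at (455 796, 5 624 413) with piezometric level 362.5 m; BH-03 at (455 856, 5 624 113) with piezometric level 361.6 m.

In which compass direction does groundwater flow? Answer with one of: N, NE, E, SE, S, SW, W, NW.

SW

Differences from BH-01: to BH-02 (Δx, Δy, Δh) = (85, -55, +0.1); to BH-03 = (145, -355, -0.8).
Determinant of the coordinate differences = 85·(-355) − 145·(-55) = -22200.
∂h/∂x = [(+0.1)·(-355) − (-0.8)·(-55)] / -22200 = +0.003581
∂h/∂y = [85·(-0.8) − 145·(+0.1)] / -22200 = +0.003716
Flow = −∇h = (-0.003581 east, -0.003716 north), which points southwest.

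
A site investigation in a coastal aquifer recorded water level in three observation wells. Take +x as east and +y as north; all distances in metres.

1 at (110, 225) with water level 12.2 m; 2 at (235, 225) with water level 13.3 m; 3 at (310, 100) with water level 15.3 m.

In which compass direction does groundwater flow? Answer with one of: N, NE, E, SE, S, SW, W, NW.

With h = a·x + b·y + c and 1 as origin, the differences give:
  125·a + 0·b = +1.1
  200·a + (-125)·b = +3.1
Eliminate b (×(-125) and ×0, subtract): -15625·a = -137.50 → a = ∂h/∂x = +0.008800
Back-substitute: b = ∂h/∂y = -0.01072.
Flow = −∇h = (-0.008800 east, +0.01072 north), which points northwest.

NW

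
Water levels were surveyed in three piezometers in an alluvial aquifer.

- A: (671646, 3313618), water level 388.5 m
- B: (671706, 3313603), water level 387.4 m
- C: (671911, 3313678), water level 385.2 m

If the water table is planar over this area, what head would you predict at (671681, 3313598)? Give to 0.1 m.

387.7 m

Taking A as reference: B−A = (60, -15, -1.1); C−A = (265, 60, -3.3).
Determinant of the coordinate differences = 60·60 − 265·(-15) = 7575.
∂h/∂x = [(-1.1)·60 − (-3.3)·(-15)] / 7575 = -0.01525
∂h/∂y = [60·(-3.3) − 265·(-1.1)] / 7575 = +0.01234
h(671681, 3313598) = 388.5 + (-0.01525)·(35) + (+0.01234)·(-20) = 388.5 -0.534 -0.247 = 387.719 m.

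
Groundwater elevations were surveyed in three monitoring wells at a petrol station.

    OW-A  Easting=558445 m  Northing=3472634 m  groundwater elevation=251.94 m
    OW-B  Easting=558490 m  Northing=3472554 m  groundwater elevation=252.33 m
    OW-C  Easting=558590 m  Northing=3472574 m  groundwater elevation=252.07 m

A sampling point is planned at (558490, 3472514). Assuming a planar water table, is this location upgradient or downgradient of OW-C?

upgradient

With h = a·x + b·y + c and OW-A as origin, the differences give:
  45·a + (-80)·b = +0.39
  145·a + (-60)·b = +0.13
Eliminate b (×(-60) and ×(-80), subtract): 8900·a = -13.000 → a = ∂h/∂x = -0.001461
Back-substitute: b = ∂h/∂y = -0.005697.
Head at (558490, 3472514) = 251.94 + (-0.001461)·(45) + (-0.005697)·(-120) = 252.56 m.
That is higher than the 252.07 m at OW-C, so the point is upgradient.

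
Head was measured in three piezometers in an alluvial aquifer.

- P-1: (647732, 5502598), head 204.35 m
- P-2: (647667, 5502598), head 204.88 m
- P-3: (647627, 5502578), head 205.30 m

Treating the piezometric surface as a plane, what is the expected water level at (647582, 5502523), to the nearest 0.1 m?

205.9 m

Taking P-1 as reference: P-2−P-1 = (-65, 0, +0.53); P-3−P-1 = (-105, -20, +0.95).
Determinant of the coordinate differences = (-65)·(-20) − (-105)·0 = 1300.
∂h/∂x = [(+0.53)·(-20) − (+0.95)·0] / 1300 = -0.008154
∂h/∂y = [(-65)·(+0.95) − (-105)·(+0.53)] / 1300 = -0.004692
h(647582, 5502523) = 204.35 + (-0.008154)·(-150) + (-0.004692)·(-75) = 204.35 +1.223 +0.352 = 205.925 m.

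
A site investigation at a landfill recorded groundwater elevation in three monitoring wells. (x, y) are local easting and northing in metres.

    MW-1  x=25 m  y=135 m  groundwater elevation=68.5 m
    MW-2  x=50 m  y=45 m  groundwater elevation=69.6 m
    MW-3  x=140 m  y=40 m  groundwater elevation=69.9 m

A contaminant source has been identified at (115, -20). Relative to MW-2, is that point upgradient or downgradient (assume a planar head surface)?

Three-point gradient (reference MW-1): Δ to MW-2 = (25, -90, +1.1), Δ to MW-3 = (115, -95, +1.4).
∂h/∂x = +0.002696, ∂h/∂y = -0.01147 (det = 7975).
Head at (115, -20) = 68.5 + (+0.002696)·(90) + (-0.01147)·(-155) = 70.52 m.
That is higher than the 69.6 m at MW-2, so the point is upgradient.

upgradient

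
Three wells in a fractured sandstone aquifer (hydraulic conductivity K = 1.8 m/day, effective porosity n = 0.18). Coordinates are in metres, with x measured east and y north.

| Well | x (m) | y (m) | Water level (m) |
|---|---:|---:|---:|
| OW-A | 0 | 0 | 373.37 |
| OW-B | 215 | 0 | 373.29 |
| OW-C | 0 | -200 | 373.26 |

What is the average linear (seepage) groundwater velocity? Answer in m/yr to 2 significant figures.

∂h/∂x = (373.29 − 373.37) / (215 − 0) = -0.0003721
∂h/∂y = (373.26 − 373.37) / (-200 − 0) = +0.0005500
|∇h| = √(-0.0003721² + 0.0005500²) = 0.000664
Seepage velocity v = K·i/n = 1.8 × 0.000664 / 0.18 = 0.00664 m/day = 2.425 m/yr.

2.4 m/yr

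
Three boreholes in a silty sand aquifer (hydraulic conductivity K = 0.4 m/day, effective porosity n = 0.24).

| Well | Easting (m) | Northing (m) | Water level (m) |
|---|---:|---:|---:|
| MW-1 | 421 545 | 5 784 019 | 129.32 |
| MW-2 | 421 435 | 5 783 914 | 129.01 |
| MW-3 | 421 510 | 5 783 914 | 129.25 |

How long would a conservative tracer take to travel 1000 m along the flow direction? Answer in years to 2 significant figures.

510 years

Differences from MW-1: to MW-2 (Δx, Δy, Δh) = (-110, -105, -0.31); to MW-3 = (-35, -105, -0.07).
Solve a·Δx + b·Δy = Δh: det = (-110)·(-105) − (-35)·(-105) = 7875.
∂h/∂x = [(-0.31)·(-105) − (-0.07)·(-105)] / 7875 = +0.003200
∂h/∂y = [(-110)·(-0.07) − (-35)·(-0.31)] / 7875 = -0.0004000
|∇h| = √(0.003200² + -0.0004000²) = 0.003225
Seepage velocity v = K·i/n = 0.4 × 0.003225 / 0.24 = 0.005375 m/day.
t = 1000 / 0.005375 = 1.86e+05 days = 509 years.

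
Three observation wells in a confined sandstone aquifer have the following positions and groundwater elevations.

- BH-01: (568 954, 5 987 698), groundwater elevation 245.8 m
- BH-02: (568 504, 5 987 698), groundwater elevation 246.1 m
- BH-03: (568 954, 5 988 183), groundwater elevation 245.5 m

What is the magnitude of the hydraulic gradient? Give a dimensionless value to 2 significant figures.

0.00091

∂h/∂x = (246.1 − 245.8) / (568504 − 568954) = -0.0006667
∂h/∂y = (245.5 − 245.8) / (5988183 − 5987698) = -0.0006186
|∇h| = √(-0.0006667² + -0.0006186²) = 0.0009095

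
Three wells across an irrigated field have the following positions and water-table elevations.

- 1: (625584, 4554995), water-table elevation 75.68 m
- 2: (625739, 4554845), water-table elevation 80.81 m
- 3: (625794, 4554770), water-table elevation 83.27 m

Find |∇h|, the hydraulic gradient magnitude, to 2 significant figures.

0.030

With h = a·x + b·y + c and 1 as origin, the differences give:
  155·a + (-150)·b = +5.13
  210·a + (-225)·b = +7.59
Eliminate b (×(-225) and ×(-150), subtract): -3375·a = -15.750 → a = ∂h/∂x = +0.004667
Back-substitute: b = ∂h/∂y = -0.02938.
|∇h| = √(0.004667² + -0.02938²) = 0.02975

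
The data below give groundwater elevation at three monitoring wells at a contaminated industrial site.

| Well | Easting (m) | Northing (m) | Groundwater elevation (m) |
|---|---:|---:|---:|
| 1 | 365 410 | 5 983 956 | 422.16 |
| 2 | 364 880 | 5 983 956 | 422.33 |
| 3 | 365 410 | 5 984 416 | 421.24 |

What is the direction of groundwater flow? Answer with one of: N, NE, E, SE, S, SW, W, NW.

N

∂h/∂x = (422.33 − 422.16) / (364880 − 365410) = -0.0003208
∂h/∂y = (421.24 − 422.16) / (5984416 − 5983956) = -0.002000
Flow = −∇h = (+0.0003208 east, +0.002000 north), which points north.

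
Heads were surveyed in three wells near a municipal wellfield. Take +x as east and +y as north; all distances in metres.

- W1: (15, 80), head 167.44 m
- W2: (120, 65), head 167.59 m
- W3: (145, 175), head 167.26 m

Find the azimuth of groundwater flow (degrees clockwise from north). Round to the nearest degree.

343°

With h = a·x + b·y + c and W1 as origin, the differences give:
  105·a + (-15)·b = +0.15
  130·a + 95·b = -0.18
Eliminate b (×95 and ×(-15), subtract): 11925·a = 11.550 → a = ∂h/∂x = +0.0009686
Back-substitute: b = ∂h/∂y = -0.003220.
Flow direction (−∇h) has components (-0.0009686 E, +0.003220 N).
Azimuth = atan2(E, N) = atan2(-0.0009686, +0.003220) = 343.3° ≈ 343°.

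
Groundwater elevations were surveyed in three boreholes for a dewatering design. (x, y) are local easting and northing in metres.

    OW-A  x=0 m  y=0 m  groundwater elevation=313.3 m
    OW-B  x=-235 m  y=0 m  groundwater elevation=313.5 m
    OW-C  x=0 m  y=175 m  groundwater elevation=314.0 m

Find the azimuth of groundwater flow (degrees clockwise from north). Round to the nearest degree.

168°

∂h/∂x = (313.5 − 313.3) / (-235 − 0) = -0.0008511
∂h/∂y = (314.0 − 313.3) / (175 − 0) = +0.004000
Flow direction (−∇h) has components (+0.0008511 E, -0.004000 N).
Azimuth = atan2(E, N) = atan2(+0.0008511, -0.004000) = 168.0° ≈ 168°.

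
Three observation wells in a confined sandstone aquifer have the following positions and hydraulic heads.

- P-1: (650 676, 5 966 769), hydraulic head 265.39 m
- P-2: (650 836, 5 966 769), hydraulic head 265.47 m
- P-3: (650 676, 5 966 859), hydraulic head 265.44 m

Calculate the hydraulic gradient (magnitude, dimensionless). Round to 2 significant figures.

0.00075

∂h/∂x = (265.47 − 265.39) / (650836 − 650676) = +0.0005000
∂h/∂y = (265.44 − 265.39) / (5966859 − 5966769) = +0.0005556
|∇h| = √(0.0005000² + 0.0005556²) = 0.0007475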